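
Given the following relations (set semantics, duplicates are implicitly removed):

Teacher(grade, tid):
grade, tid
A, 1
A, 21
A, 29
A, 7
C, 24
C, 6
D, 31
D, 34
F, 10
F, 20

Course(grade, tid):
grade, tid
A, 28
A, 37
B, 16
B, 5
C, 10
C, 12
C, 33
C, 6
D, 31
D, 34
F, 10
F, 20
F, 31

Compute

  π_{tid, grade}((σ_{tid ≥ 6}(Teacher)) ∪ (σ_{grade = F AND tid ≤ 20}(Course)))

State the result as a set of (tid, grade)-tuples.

{(10, F), (20, F), (21, A), (24, C), (29, A), (31, D), (34, D), (6, C), (7, A)}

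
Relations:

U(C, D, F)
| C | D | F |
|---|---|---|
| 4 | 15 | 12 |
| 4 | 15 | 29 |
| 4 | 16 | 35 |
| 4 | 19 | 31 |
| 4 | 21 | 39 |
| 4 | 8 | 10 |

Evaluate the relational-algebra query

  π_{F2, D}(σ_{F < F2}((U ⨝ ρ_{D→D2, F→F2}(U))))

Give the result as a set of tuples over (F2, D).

{(12, 8), (29, 15), (29, 8), (31, 15), (31, 8), (35, 15), (35, 19), (35, 8), (39, 15), (39, 16), (39, 19), (39, 8)}

ρ[D→D2, F→F2]: schema becomes (C, D2, F2); tuples unchanged.
Joining U and ρ_{D→D2, F→F2}(U) on C yields {(4, 15, 12, 15, 12), (4, 15, 12, 15, 29), (4, 15, 12, 16, 35), (4, 15, 12, 19, 31), (4, 15, 12, 21, 39), (4, 15, 12, 8, 10), (4, 15, 29, 15, 12), (4, 15, 29, 15, 29), (4, 15, 29, 16, 35), (4, 15, 29, 19, 31), (4, 15, 29, 21, 39), (4, 15, 29, 8, 10), (4, 16, 35, 15, 12), (4, 16, 35, 15, 29), (4, 16, 35, 16, 35), (4, 16, 35, 19, 31), (4, 16, 35, 21, 39), (4, 16, 35, 8, 10), (4, 19, 31, 15, 12), (4, 19, 31, 15, 29), (4, 19, 31, 16, 35), (4, 19, 31, 19, 31), (4, 19, 31, 21, 39), (4, 19, 31, 8, 10), (4, 21, 39, 15, 12), (4, 21, 39, 15, 29), (4, 21, 39, 16, 35), (4, 21, 39, 19, 31), (4, 21, 39, 21, 39), (4, 21, 39, 8, 10), (4, 8, 10, 15, 12), (4, 8, 10, 15, 29), (4, 8, 10, 16, 35), (4, 8, 10, 19, 31), (4, 8, 10, 21, 39), (4, 8, 10, 8, 10)}.
Selection F < F2: {(4, 15, 12, 15, 29), (4, 15, 12, 16, 35), (4, 15, 12, 19, 31), (4, 15, 12, 21, 39), (4, 15, 29, 16, 35), (4, 15, 29, 19, 31), (4, 15, 29, 21, 39), (4, 16, 35, 21, 39), (4, 19, 31, 16, 35), (4, 19, 31, 21, 39), (4, 8, 10, 15, 12), (4, 8, 10, 15, 29), (4, 8, 10, 16, 35), (4, 8, 10, 19, 31), (4, 8, 10, 21, 39)}
π[F2, D]: project onto (F2, D) (3 duplicate(s) eliminated) → {(12, 8), (29, 15), (29, 8), (31, 15), (31, 8), (35, 15), (35, 19), (35, 8), (39, 15), (39, 16), (39, 19), (39, 8)}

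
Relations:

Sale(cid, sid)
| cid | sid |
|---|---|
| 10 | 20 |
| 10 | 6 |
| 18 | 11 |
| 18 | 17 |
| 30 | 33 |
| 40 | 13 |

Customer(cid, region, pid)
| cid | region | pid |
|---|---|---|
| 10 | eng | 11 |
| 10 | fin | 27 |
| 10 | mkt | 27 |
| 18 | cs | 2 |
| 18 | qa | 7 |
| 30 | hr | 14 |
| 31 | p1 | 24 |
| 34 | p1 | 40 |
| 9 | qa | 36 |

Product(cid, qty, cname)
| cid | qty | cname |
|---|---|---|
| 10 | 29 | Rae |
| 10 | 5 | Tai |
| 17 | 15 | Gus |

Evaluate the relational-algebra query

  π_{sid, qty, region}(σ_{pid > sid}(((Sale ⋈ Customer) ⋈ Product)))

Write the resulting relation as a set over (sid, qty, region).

Joining Sale and Customer on cid yields {(10, 20, eng, 11), (10, 20, fin, 27), (10, 20, mkt, 27), (10, 6, eng, 11), (10, 6, fin, 27), (10, 6, mkt, 27), (18, 11, cs, 2), (18, 11, qa, 7), (18, 17, cs, 2), (18, 17, qa, 7), (30, 33, hr, 14)}.
Joining (Sale ⋈ Customer) and Product on cid yields {(10, 20, eng, 11, 29, Rae), (10, 20, eng, 11, 5, Tai), (10, 20, fin, 27, 29, Rae), (10, 20, fin, 27, 5, Tai), (10, 20, mkt, 27, 29, Rae), (10, 20, mkt, 27, 5, Tai), (10, 6, eng, 11, 29, Rae), (10, 6, eng, 11, 5, Tai), (10, 6, fin, 27, 29, Rae), (10, 6, fin, 27, 5, Tai), (10, 6, mkt, 27, 29, Rae), (10, 6, mkt, 27, 5, Tai)}.
σ[pid > sid]: keep tuples satisfying pid > sid → {(10, 20, fin, 27, 29, Rae), (10, 20, fin, 27, 5, Tai), (10, 20, mkt, 27, 29, Rae), (10, 20, mkt, 27, 5, Tai), (10, 6, eng, 11, 29, Rae), (10, 6, eng, 11, 5, Tai), (10, 6, fin, 27, 29, Rae), (10, 6, fin, 27, 5, Tai), (10, 6, mkt, 27, 29, Rae), (10, 6, mkt, 27, 5, Tai)}
Keep only column(s) sid, qty, region: {(20, 29, fin), (20, 29, mkt), (20, 5, fin), (20, 5, mkt), (6, 29, eng), (6, 29, fin), (6, 29, mkt), (6, 5, eng), (6, 5, fin), (6, 5, mkt)}

{(20, 29, fin), (20, 29, mkt), (20, 5, fin), (20, 5, mkt), (6, 29, eng), (6, 29, fin), (6, 29, mkt), (6, 5, eng), (6, 5, fin), (6, 5, mkt)}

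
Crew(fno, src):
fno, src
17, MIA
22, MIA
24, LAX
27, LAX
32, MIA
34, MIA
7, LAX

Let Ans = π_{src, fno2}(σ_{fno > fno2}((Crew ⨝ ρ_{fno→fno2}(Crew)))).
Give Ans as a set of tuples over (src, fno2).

{(LAX, 24), (LAX, 7), (MIA, 17), (MIA, 22), (MIA, 32)}

ρ[fno→fno2]: schema becomes (fno2, src); tuples unchanged.
Crew ⋈ ρ_{fno→fno2}(Crew) (natural join on src): {(17, MIA, 17), (17, MIA, 22), (17, MIA, 32), (17, MIA, 34), (22, MIA, 17), (22, MIA, 22), (22, MIA, 32), (22, MIA, 34), (24, LAX, 24), (24, LAX, 27), (24, LAX, 7), (27, LAX, 24), (27, LAX, 27), (27, LAX, 7), (32, MIA, 17), (32, MIA, 22), (32, MIA, 32), (32, MIA, 34), (34, MIA, 17), (34, MIA, 22), (34, MIA, 32), (34, MIA, 34), (7, LAX, 24), (7, LAX, 27), (7, LAX, 7)}
Filtering on fno > fno2 leaves {(22, MIA, 17), (24, LAX, 7), (27, LAX, 24), (27, LAX, 7), (32, MIA, 17), (32, MIA, 22), (34, MIA, 17), (34, MIA, 22), (34, MIA, 32)}.
π[src, fno2]: project onto (src, fno2) (4 duplicate(s) eliminated) → {(LAX, 24), (LAX, 7), (MIA, 17), (MIA, 22), (MIA, 32)}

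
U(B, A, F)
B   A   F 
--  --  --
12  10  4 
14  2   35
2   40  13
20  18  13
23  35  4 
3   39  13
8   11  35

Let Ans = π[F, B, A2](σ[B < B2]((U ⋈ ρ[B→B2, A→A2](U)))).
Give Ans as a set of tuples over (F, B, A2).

{(13, 2, 18), (13, 2, 39), (13, 3, 18), (35, 8, 2), (4, 12, 35)}

ρ[B→B2, A→A2]: schema becomes (B2, A2, F); tuples unchanged.
Natural join on F: {(12, 10, 4, 12, 10), (12, 10, 4, 23, 35), (14, 2, 35, 14, 2), (14, 2, 35, 8, 11), (2, 40, 13, 2, 40), (2, 40, 13, 20, 18), (2, 40, 13, 3, 39), (20, 18, 13, 2, 40), (20, 18, 13, 20, 18), (20, 18, 13, 3, 39), (23, 35, 4, 12, 10), (23, 35, 4, 23, 35), (3, 39, 13, 2, 40), (3, 39, 13, 20, 18), (3, 39, 13, 3, 39), (8, 11, 35, 14, 2), (8, 11, 35, 8, 11)}
Apply σ_{B < B2}; surviving tuples: {(12, 10, 4, 23, 35), (2, 40, 13, 20, 18), (2, 40, 13, 3, 39), (3, 39, 13, 20, 18), (8, 11, 35, 14, 2)}
π[F, B, A2]: project onto (F, B, A2) → {(13, 2, 18), (13, 2, 39), (13, 3, 18), (35, 8, 2), (4, 12, 35)}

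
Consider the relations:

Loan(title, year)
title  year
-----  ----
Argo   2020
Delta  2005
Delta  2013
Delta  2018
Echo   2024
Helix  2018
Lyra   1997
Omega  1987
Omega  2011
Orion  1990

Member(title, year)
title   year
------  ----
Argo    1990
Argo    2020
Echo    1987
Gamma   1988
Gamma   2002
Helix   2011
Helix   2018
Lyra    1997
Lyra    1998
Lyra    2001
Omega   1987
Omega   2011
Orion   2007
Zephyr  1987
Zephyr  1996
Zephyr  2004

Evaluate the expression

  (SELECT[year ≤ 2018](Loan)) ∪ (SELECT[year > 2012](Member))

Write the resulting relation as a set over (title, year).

{(Argo, 2020), (Delta, 2005), (Delta, 2013), (Delta, 2018), (Helix, 2018), (Lyra, 1997), (Omega, 1987), (Omega, 2011), (Orion, 1990)}

Apply σ_{year ≤ 2018}; surviving tuples: {(Delta, 2005), (Delta, 2013), (Delta, 2018), (Helix, 2018), (Lyra, 1997), (Omega, 1987), (Omega, 2011), (Orion, 1990)}
Apply σ_{year > 2012}; surviving tuples: {(Argo, 2020), (Helix, 2018)}
Union: {(Delta, 2005), (Delta, 2013), (Delta, 2018), (Helix, 2018), (Lyra, 1997), (Omega, 1987), (Omega, 2011), (Orion, 1990)} with {(Argo, 2020), (Helix, 2018)} → {(Argo, 2020), (Delta, 2005), (Delta, 2013), (Delta, 2018), (Helix, 2018), (Lyra, 1997), (Omega, 1987), (Omega, 2011), (Orion, 1990)}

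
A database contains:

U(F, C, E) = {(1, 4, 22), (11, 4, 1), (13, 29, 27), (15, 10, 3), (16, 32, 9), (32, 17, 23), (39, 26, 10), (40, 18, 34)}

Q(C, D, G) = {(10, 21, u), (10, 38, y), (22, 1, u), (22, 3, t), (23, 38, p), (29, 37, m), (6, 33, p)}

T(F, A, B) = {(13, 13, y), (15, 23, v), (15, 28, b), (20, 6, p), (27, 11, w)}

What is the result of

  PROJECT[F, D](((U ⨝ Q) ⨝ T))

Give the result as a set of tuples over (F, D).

Joining U and Q on C yields {(13, 29, 27, 37, m), (15, 10, 3, 21, u), (15, 10, 3, 38, y)}.
Joining (U ⨝ Q) and T on F yields {(13, 29, 27, 37, m, 13, y), (15, 10, 3, 21, u, 23, v), (15, 10, 3, 21, u, 28, b), (15, 10, 3, 38, y, 23, v), (15, 10, 3, 38, y, 28, b)}.
Projecting to F, D (2 duplicate(s) eliminated): {(13, 37), (15, 21), (15, 38)}

{(13, 37), (15, 21), (15, 38)}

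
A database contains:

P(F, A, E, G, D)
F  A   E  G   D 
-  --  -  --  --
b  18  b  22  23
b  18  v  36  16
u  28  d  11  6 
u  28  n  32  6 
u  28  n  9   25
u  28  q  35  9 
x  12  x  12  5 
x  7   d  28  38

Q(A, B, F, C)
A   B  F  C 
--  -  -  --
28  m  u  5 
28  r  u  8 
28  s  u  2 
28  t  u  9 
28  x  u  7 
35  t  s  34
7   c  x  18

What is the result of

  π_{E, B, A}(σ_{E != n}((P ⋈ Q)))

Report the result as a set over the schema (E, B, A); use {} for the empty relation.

{(d, c, 7), (d, m, 28), (d, r, 28), (d, s, 28), (d, t, 28), (d, x, 28), (q, m, 28), (q, r, 28), (q, s, 28), (q, t, 28), (q, x, 28)}

P ⋈ Q (natural join on F, A): {(u, 28, d, 11, 6, m, 5), (u, 28, d, 11, 6, r, 8), (u, 28, d, 11, 6, s, 2), (u, 28, d, 11, 6, t, 9), (u, 28, d, 11, 6, x, 7), (u, 28, n, 32, 6, m, 5), (u, 28, n, 32, 6, r, 8), (u, 28, n, 32, 6, s, 2), (u, 28, n, 32, 6, t, 9), (u, 28, n, 32, 6, x, 7), (u, 28, n, 9, 25, m, 5), (u, 28, n, 9, 25, r, 8), (u, 28, n, 9, 25, s, 2), (u, 28, n, 9, 25, t, 9), (u, 28, n, 9, 25, x, 7), (u, 28, q, 35, 9, m, 5), (u, 28, q, 35, 9, r, 8), (u, 28, q, 35, 9, s, 2), (u, 28, q, 35, 9, t, 9), (u, 28, q, 35, 9, x, 7), (x, 7, d, 28, 38, c, 18)}
Apply σ_{E != n}; surviving tuples: {(u, 28, d, 11, 6, m, 5), (u, 28, d, 11, 6, r, 8), (u, 28, d, 11, 6, s, 2), (u, 28, d, 11, 6, t, 9), (u, 28, d, 11, 6, x, 7), (u, 28, q, 35, 9, m, 5), (u, 28, q, 35, 9, r, 8), (u, 28, q, 35, 9, s, 2), (u, 28, q, 35, 9, t, 9), (u, 28, q, 35, 9, x, 7), (x, 7, d, 28, 38, c, 18)}
π_{E, B, A} gives {(d, c, 7), (d, m, 28), (d, r, 28), (d, s, 28), (d, t, 28), (d, x, 28), (q, m, 28), (q, r, 28), (q, s, 28), (q, t, 28), (q, x, 28)}.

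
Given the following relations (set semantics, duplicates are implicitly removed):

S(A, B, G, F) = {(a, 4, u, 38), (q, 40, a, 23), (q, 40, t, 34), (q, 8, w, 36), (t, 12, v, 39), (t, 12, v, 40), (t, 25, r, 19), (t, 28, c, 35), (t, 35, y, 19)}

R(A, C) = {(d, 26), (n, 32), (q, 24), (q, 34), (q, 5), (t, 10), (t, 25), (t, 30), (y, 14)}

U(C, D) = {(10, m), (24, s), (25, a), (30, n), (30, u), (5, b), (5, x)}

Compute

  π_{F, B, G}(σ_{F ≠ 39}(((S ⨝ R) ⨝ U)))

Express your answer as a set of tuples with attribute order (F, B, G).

{(19, 25, r), (19, 35, y), (23, 40, a), (34, 40, t), (35, 28, c), (36, 8, w), (40, 12, v)}

S ⋈ R (natural join on A): {(q, 40, a, 23, 24), (q, 40, a, 23, 34), (q, 40, a, 23, 5), (q, 40, t, 34, 24), (q, 40, t, 34, 34), (q, 40, t, 34, 5), (q, 8, w, 36, 24), (q, 8, w, 36, 34), (q, 8, w, 36, 5), (t, 12, v, 39, 10), (t, 12, v, 39, 25), (t, 12, v, 39, 30), (t, 12, v, 40, 10), (t, 12, v, 40, 25), (t, 12, v, 40, 30), (t, 25, r, 19, 10), (t, 25, r, 19, 25), (t, 25, r, 19, 30), (t, 28, c, 35, 10), (t, 28, c, 35, 25), (t, 28, c, 35, 30), (t, 35, y, 19, 10), (t, 35, y, 19, 25), (t, 35, y, 19, 30)}
(S ⨝ R) ⋈ U (natural join on C): {(q, 40, a, 23, 24, s), (q, 40, a, 23, 5, b), (q, 40, a, 23, 5, x), (q, 40, t, 34, 24, s), (q, 40, t, 34, 5, b), (q, 40, t, 34, 5, x), (q, 8, w, 36, 24, s), (q, 8, w, 36, 5, b), (q, 8, w, 36, 5, x), (t, 12, v, 39, 10, m), (t, 12, v, 39, 25, a), (t, 12, v, 39, 30, n), (t, 12, v, 39, 30, u), (t, 12, v, 40, 10, m), (t, 12, v, 40, 25, a), (t, 12, v, 40, 30, n), (t, 12, v, 40, 30, u), (t, 25, r, 19, 10, m), (t, 25, r, 19, 25, a), (t, 25, r, 19, 30, n), (t, 25, r, 19, 30, u), (t, 28, c, 35, 10, m), (t, 28, c, 35, 25, a), (t, 28, c, 35, 30, n), (t, 28, c, 35, 30, u), (t, 35, y, 19, 10, m), (t, 35, y, 19, 25, a), (t, 35, y, 19, 30, n), (t, 35, y, 19, 30, u)}
Selection F ≠ 39: {(q, 40, a, 23, 24, s), (q, 40, a, 23, 5, b), (q, 40, a, 23, 5, x), (q, 40, t, 34, 24, s), (q, 40, t, 34, 5, b), (q, 40, t, 34, 5, x), (q, 8, w, 36, 24, s), (q, 8, w, 36, 5, b), (q, 8, w, 36, 5, x), (t, 12, v, 40, 10, m), (t, 12, v, 40, 25, a), (t, 12, v, 40, 30, n), (t, 12, v, 40, 30, u), (t, 25, r, 19, 10, m), (t, 25, r, 19, 25, a), (t, 25, r, 19, 30, n), (t, 25, r, 19, 30, u), (t, 28, c, 35, 10, m), (t, 28, c, 35, 25, a), (t, 28, c, 35, 30, n), (t, 28, c, 35, 30, u), (t, 35, y, 19, 10, m), (t, 35, y, 19, 25, a), (t, 35, y, 19, 30, n), (t, 35, y, 19, 30, u)}
π[F, B, G]: project onto (F, B, G) (18 duplicate(s) eliminated) → {(19, 25, r), (19, 35, y), (23, 40, a), (34, 40, t), (35, 28, c), (36, 8, w), (40, 12, v)}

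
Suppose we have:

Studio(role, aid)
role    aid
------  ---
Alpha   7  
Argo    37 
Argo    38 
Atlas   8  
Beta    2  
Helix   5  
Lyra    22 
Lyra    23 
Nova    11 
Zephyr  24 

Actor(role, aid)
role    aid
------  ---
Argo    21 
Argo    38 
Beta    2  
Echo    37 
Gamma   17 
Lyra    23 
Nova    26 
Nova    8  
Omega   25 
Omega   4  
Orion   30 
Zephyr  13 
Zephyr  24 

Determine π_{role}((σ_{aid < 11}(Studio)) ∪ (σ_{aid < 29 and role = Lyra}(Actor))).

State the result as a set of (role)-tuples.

Selection aid < 11: {(Alpha, 7), (Atlas, 8), (Beta, 2), (Helix, 5)}
Selection aid < 29 and role = Lyra: {(Lyra, 23)}
Union: {(Alpha, 7), (Atlas, 8), (Beta, 2), (Helix, 5)} with {(Lyra, 23)} → {(Alpha, 7), (Atlas, 8), (Beta, 2), (Helix, 5), (Lyra, 23)}
π[role]: project onto (role) → {Alpha, Atlas, Beta, Helix, Lyra}

{Alpha, Atlas, Beta, Helix, Lyra}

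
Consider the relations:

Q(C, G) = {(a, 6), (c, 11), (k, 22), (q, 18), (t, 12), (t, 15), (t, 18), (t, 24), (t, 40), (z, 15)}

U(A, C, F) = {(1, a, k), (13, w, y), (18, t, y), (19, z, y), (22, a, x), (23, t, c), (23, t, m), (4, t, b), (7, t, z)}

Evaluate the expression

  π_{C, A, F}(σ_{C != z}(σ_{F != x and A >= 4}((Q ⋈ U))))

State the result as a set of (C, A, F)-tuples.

Joining Q and U on C yields {(a, 6, 1, k), (a, 6, 22, x), (t, 12, 18, y), (t, 12, 23, c), (t, 12, 23, m), (t, 12, 4, b), (t, 12, 7, z), (t, 15, 18, y), (t, 15, 23, c), (t, 15, 23, m), (t, 15, 4, b), (t, 15, 7, z), (t, 18, 18, y), (t, 18, 23, c), (t, 18, 23, m), (t, 18, 4, b), (t, 18, 7, z), (t, 24, 18, y), (t, 24, 23, c), (t, 24, 23, m), (t, 24, 4, b), (t, 24, 7, z), (t, 40, 18, y), (t, 40, 23, c), (t, 40, 23, m), (t, 40, 4, b), (t, 40, 7, z), (z, 15, 19, y)}.
Apply σ_{F != x and A >= 4}; surviving tuples: {(t, 12, 18, y), (t, 12, 23, c), (t, 12, 23, m), (t, 12, 4, b), (t, 12, 7, z), (t, 15, 18, y), (t, 15, 23, c), (t, 15, 23, m), (t, 15, 4, b), (t, 15, 7, z), (t, 18, 18, y), (t, 18, 23, c), (t, 18, 23, m), (t, 18, 4, b), (t, 18, 7, z), (t, 24, 18, y), (t, 24, 23, c), (t, 24, 23, m), (t, 24, 4, b), (t, 24, 7, z), (t, 40, 18, y), (t, 40, 23, c), (t, 40, 23, m), (t, 40, 4, b), (t, 40, 7, z), (z, 15, 19, y)}
Apply σ_{C != z}; surviving tuples: {(t, 12, 18, y), (t, 12, 23, c), (t, 12, 23, m), (t, 12, 4, b), (t, 12, 7, z), (t, 15, 18, y), (t, 15, 23, c), (t, 15, 23, m), (t, 15, 4, b), (t, 15, 7, z), (t, 18, 18, y), (t, 18, 23, c), (t, 18, 23, m), (t, 18, 4, b), (t, 18, 7, z), (t, 24, 18, y), (t, 24, 23, c), (t, 24, 23, m), (t, 24, 4, b), (t, 24, 7, z), (t, 40, 18, y), (t, 40, 23, c), (t, 40, 23, m), (t, 40, 4, b), (t, 40, 7, z)}
Keep only column(s) C, A, F (20 duplicate(s) eliminated): {(t, 18, y), (t, 23, c), (t, 23, m), (t, 4, b), (t, 7, z)}

{(t, 18, y), (t, 23, c), (t, 23, m), (t, 4, b), (t, 7, z)}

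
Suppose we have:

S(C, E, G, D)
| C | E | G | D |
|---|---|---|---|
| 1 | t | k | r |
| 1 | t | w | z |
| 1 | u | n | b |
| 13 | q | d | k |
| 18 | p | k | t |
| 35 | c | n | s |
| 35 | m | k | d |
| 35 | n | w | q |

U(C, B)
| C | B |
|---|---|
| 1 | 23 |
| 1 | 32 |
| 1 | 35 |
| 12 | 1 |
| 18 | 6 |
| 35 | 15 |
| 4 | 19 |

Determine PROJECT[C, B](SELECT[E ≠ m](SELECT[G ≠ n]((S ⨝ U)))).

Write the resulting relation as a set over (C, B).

{(1, 23), (1, 32), (1, 35), (18, 6), (35, 15)}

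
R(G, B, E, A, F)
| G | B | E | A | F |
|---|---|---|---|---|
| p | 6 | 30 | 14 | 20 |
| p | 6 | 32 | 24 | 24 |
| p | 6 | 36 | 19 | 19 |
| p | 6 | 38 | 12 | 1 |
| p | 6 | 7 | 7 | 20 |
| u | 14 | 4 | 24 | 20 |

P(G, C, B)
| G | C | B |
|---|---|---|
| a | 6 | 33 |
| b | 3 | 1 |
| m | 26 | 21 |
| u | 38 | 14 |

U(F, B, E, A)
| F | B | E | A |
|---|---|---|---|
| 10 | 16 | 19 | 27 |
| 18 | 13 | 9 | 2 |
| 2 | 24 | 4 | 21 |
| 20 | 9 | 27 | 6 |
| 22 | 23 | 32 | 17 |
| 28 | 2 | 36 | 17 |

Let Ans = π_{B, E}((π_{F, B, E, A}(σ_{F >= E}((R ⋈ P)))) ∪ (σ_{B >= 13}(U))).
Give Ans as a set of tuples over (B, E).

{(13, 9), (14, 4), (16, 19), (23, 32), (24, 4)}

Natural join on G, B: {(u, 14, 4, 24, 20, 38)}
Filtering on F >= E leaves {(u, 14, 4, 24, 20, 38)}.
Projecting to F, B, E, A: {(20, 14, 4, 24)}
Filtering on B >= 13 leaves {(10, 16, 19, 27), (18, 13, 9, 2), (2, 24, 4, 21), (22, 23, 32, 17)}.
Union: {(20, 14, 4, 24)} with {(10, 16, 19, 27), (18, 13, 9, 2), (2, 24, 4, 21), (22, 23, 32, 17)} → {(10, 16, 19, 27), (18, 13, 9, 2), (2, 24, 4, 21), (20, 14, 4, 24), (22, 23, 32, 17)}
Projecting to B, E: {(13, 9), (14, 4), (16, 19), (23, 32), (24, 4)}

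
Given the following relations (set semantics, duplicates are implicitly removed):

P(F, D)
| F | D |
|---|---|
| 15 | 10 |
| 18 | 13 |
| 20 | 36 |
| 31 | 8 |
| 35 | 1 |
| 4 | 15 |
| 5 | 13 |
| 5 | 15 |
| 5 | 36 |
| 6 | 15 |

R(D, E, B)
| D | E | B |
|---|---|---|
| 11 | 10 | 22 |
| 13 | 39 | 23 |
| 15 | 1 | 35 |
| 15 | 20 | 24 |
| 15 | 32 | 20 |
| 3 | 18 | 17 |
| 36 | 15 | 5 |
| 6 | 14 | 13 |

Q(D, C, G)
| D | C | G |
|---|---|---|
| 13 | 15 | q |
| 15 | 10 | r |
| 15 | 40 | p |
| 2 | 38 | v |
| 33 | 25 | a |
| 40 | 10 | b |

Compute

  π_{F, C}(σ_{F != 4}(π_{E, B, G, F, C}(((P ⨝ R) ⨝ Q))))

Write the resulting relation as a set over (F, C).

{(18, 15), (5, 10), (5, 15), (5, 40), (6, 10), (6, 40)}

Natural join on D: {(18, 13, 39, 23), (20, 36, 15, 5), (4, 15, 1, 35), (4, 15, 20, 24), (4, 15, 32, 20), (5, 13, 39, 23), (5, 15, 1, 35), (5, 15, 20, 24), (5, 15, 32, 20), (5, 36, 15, 5), (6, 15, 1, 35), (6, 15, 20, 24), (6, 15, 32, 20)}
Natural join on D: {(18, 13, 39, 23, 15, q), (4, 15, 1, 35, 10, r), (4, 15, 1, 35, 40, p), (4, 15, 20, 24, 10, r), (4, 15, 20, 24, 40, p), (4, 15, 32, 20, 10, r), (4, 15, 32, 20, 40, p), (5, 13, 39, 23, 15, q), (5, 15, 1, 35, 10, r), (5, 15, 1, 35, 40, p), (5, 15, 20, 24, 10, r), (5, 15, 20, 24, 40, p), (5, 15, 32, 20, 10, r), (5, 15, 32, 20, 40, p), (6, 15, 1, 35, 10, r), (6, 15, 1, 35, 40, p), (6, 15, 20, 24, 10, r), (6, 15, 20, 24, 40, p), (6, 15, 32, 20, 10, r), (6, 15, 32, 20, 40, p)}
Keep only column(s) E, B, G, F, C: {(1, 35, p, 4, 40), (1, 35, p, 5, 40), (1, 35, p, 6, 40), (1, 35, r, 4, 10), (1, 35, r, 5, 10), (1, 35, r, 6, 10), (20, 24, p, 4, 40), (20, 24, p, 5, 40), (20, 24, p, 6, 40), (20, 24, r, 4, 10), (20, 24, r, 5, 10), (20, 24, r, 6, 10), (32, 20, p, 4, 40), (32, 20, p, 5, 40), (32, 20, p, 6, 40), (32, 20, r, 4, 10), (32, 20, r, 5, 10), (32, 20, r, 6, 10), (39, 23, q, 18, 15), (39, 23, q, 5, 15)}
σ[F != 4]: keep tuples satisfying F != 4 → {(1, 35, p, 5, 40), (1, 35, p, 6, 40), (1, 35, r, 5, 10), (1, 35, r, 6, 10), (20, 24, p, 5, 40), (20, 24, p, 6, 40), (20, 24, r, 5, 10), (20, 24, r, 6, 10), (32, 20, p, 5, 40), (32, 20, p, 6, 40), (32, 20, r, 5, 10), (32, 20, r, 6, 10), (39, 23, q, 18, 15), (39, 23, q, 5, 15)}
Keep only column(s) F, C (8 duplicate(s) eliminated): {(18, 15), (5, 10), (5, 15), (5, 40), (6, 10), (6, 40)}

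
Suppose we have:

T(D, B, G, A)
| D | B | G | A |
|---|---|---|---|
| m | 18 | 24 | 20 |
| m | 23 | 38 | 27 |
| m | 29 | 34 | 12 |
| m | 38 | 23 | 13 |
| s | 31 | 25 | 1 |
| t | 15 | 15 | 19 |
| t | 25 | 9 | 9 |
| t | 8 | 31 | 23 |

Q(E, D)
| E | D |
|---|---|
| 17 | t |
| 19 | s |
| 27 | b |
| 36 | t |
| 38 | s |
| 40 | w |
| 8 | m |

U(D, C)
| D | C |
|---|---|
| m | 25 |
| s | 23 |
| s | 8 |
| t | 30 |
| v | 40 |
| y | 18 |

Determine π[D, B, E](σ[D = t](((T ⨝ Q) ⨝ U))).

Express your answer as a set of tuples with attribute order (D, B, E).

{(t, 15, 17), (t, 15, 36), (t, 25, 17), (t, 25, 36), (t, 8, 17), (t, 8, 36)}

Joining T and Q on D yields {(m, 18, 24, 20, 8), (m, 23, 38, 27, 8), (m, 29, 34, 12, 8), (m, 38, 23, 13, 8), (s, 31, 25, 1, 19), (s, 31, 25, 1, 38), (t, 15, 15, 19, 17), (t, 15, 15, 19, 36), (t, 25, 9, 9, 17), (t, 25, 9, 9, 36), (t, 8, 31, 23, 17), (t, 8, 31, 23, 36)}.
Joining (T ⨝ Q) and U on D yields {(m, 18, 24, 20, 8, 25), (m, 23, 38, 27, 8, 25), (m, 29, 34, 12, 8, 25), (m, 38, 23, 13, 8, 25), (s, 31, 25, 1, 19, 23), (s, 31, 25, 1, 19, 8), (s, 31, 25, 1, 38, 23), (s, 31, 25, 1, 38, 8), (t, 15, 15, 19, 17, 30), (t, 15, 15, 19, 36, 30), (t, 25, 9, 9, 17, 30), (t, 25, 9, 9, 36, 30), (t, 8, 31, 23, 17, 30), (t, 8, 31, 23, 36, 30)}.
Selection D = t: {(t, 15, 15, 19, 17, 30), (t, 15, 15, 19, 36, 30), (t, 25, 9, 9, 17, 30), (t, 25, 9, 9, 36, 30), (t, 8, 31, 23, 17, 30), (t, 8, 31, 23, 36, 30)}
π_{D, B, E} gives {(t, 15, 17), (t, 15, 36), (t, 25, 17), (t, 25, 36), (t, 8, 17), (t, 8, 36)}.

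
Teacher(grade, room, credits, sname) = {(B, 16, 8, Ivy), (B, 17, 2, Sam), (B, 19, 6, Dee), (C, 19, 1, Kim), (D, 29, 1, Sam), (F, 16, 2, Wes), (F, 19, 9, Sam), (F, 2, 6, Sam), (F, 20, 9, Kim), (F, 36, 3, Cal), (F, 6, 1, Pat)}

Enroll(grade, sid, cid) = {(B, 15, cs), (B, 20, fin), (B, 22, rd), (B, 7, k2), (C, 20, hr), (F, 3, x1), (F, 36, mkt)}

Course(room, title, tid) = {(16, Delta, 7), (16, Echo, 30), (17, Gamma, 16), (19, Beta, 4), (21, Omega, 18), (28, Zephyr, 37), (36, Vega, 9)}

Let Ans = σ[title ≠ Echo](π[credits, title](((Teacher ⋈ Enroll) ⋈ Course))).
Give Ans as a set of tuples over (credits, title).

{(1, Beta), (2, Delta), (2, Gamma), (3, Vega), (6, Beta), (8, Delta), (9, Beta)}

Teacher ⋈ Enroll (natural join on grade): {(B, 16, 8, Ivy, 15, cs), (B, 16, 8, Ivy, 20, fin), (B, 16, 8, Ivy, 22, rd), (B, 16, 8, Ivy, 7, k2), (B, 17, 2, Sam, 15, cs), (B, 17, 2, Sam, 20, fin), (B, 17, 2, Sam, 22, rd), (B, 17, 2, Sam, 7, k2), (B, 19, 6, Dee, 15, cs), (B, 19, 6, Dee, 20, fin), (B, 19, 6, Dee, 22, rd), (B, 19, 6, Dee, 7, k2), (C, 19, 1, Kim, 20, hr), (F, 16, 2, Wes, 3, x1), (F, 16, 2, Wes, 36, mkt), (F, 19, 9, Sam, 3, x1), (F, 19, 9, Sam, 36, mkt), (F, 2, 6, Sam, 3, x1), (F, 2, 6, Sam, 36, mkt), (F, 20, 9, Kim, 3, x1), (F, 20, 9, Kim, 36, mkt), (F, 36, 3, Cal, 3, x1), (F, 36, 3, Cal, 36, mkt), (F, 6, 1, Pat, 3, x1), (F, 6, 1, Pat, 36, mkt)}
(Teacher ⋈ Enroll) ⋈ Course (natural join on room): {(B, 16, 8, Ivy, 15, cs, Delta, 7), (B, 16, 8, Ivy, 15, cs, Echo, 30), (B, 16, 8, Ivy, 20, fin, Delta, 7), (B, 16, 8, Ivy, 20, fin, Echo, 30), (B, 16, 8, Ivy, 22, rd, Delta, 7), (B, 16, 8, Ivy, 22, rd, Echo, 30), (B, 16, 8, Ivy, 7, k2, Delta, 7), (B, 16, 8, Ivy, 7, k2, Echo, 30), (B, 17, 2, Sam, 15, cs, Gamma, 16), (B, 17, 2, Sam, 20, fin, Gamma, 16), (B, 17, 2, Sam, 22, rd, Gamma, 16), (B, 17, 2, Sam, 7, k2, Gamma, 16), (B, 19, 6, Dee, 15, cs, Beta, 4), (B, 19, 6, Dee, 20, fin, Beta, 4), (B, 19, 6, Dee, 22, rd, Beta, 4), (B, 19, 6, Dee, 7, k2, Beta, 4), (C, 19, 1, Kim, 20, hr, Beta, 4), (F, 16, 2, Wes, 3, x1, Delta, 7), (F, 16, 2, Wes, 3, x1, Echo, 30), (F, 16, 2, Wes, 36, mkt, Delta, 7), (F, 16, 2, Wes, 36, mkt, Echo, 30), (F, 19, 9, Sam, 3, x1, Beta, 4), (F, 19, 9, Sam, 36, mkt, Beta, 4), (F, 36, 3, Cal, 3, x1, Vega, 9), (F, 36, 3, Cal, 36, mkt, Vega, 9)}
Projecting to credits, title (16 duplicate(s) eliminated): {(1, Beta), (2, Delta), (2, Echo), (2, Gamma), (3, Vega), (6, Beta), (8, Delta), (8, Echo), (9, Beta)}
Selection title ≠ Echo: {(1, Beta), (2, Delta), (2, Gamma), (3, Vega), (6, Beta), (8, Delta), (9, Beta)}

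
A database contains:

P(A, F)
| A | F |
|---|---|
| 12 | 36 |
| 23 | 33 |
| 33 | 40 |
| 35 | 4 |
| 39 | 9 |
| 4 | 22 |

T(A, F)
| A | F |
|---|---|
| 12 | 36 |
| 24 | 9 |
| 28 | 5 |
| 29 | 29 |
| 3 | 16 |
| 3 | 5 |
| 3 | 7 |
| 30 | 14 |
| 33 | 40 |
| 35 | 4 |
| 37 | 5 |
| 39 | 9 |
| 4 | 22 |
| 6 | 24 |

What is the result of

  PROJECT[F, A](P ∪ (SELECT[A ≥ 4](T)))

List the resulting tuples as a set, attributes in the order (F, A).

Apply σ_{A ≥ 4}; surviving tuples: {(12, 36), (24, 9), (28, 5), (29, 29), (30, 14), (33, 40), (35, 4), (37, 5), (39, 9), (4, 22), (6, 24)}
Set union of the two operands is {(12, 36), (23, 33), (24, 9), (28, 5), (29, 29), (30, 14), (33, 40), (35, 4), (37, 5), (39, 9), (4, 22), (6, 24)}.
Projecting to F, A: {(14, 30), (22, 4), (24, 6), (29, 29), (33, 23), (36, 12), (4, 35), (40, 33), (5, 28), (5, 37), (9, 24), (9, 39)}

{(14, 30), (22, 4), (24, 6), (29, 29), (33, 23), (36, 12), (4, 35), (40, 33), (5, 28), (5, 37), (9, 24), (9, 39)}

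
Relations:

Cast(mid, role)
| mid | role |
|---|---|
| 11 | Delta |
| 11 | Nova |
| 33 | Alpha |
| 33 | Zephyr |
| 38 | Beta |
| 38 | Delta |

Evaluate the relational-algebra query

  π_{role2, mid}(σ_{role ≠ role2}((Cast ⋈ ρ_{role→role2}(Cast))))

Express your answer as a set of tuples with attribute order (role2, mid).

{(Alpha, 33), (Beta, 38), (Delta, 11), (Delta, 38), (Nova, 11), (Zephyr, 33)}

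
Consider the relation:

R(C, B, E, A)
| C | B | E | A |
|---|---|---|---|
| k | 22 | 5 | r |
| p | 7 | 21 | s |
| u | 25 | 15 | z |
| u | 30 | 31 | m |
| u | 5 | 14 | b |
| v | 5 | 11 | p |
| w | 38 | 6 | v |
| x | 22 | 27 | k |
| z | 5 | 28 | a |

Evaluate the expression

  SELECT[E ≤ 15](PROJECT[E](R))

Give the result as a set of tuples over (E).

Keep only column(s) E: {11, 14, 15, 21, 27, 28, 31, 5, 6}
σ[E ≤ 15]: keep tuples satisfying E ≤ 15 → {11, 14, 15, 5, 6}

{11, 14, 15, 5, 6}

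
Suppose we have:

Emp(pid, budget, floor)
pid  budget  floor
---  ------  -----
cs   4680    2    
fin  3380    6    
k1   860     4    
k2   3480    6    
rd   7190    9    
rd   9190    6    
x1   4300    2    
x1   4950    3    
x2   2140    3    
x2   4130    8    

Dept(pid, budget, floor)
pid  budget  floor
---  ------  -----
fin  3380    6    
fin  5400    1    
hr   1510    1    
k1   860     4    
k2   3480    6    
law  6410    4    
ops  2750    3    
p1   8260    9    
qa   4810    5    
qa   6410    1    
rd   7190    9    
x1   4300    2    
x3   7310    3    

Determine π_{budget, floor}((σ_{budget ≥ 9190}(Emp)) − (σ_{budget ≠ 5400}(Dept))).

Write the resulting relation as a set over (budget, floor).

Apply σ_{budget ≥ 9190}; surviving tuples: {(rd, 9190, 6)}
Apply σ_{budget ≠ 5400}; surviving tuples: {(fin, 3380, 6), (hr, 1510, 1), (k1, 860, 4), (k2, 3480, 6), (law, 6410, 4), (ops, 2750, 3), (p1, 8260, 9), (qa, 4810, 5), (qa, 6410, 1), (rd, 7190, 9), (x1, 4300, 2), (x3, 7310, 3)}
Set difference of the two operands is {(rd, 9190, 6)}.
π[budget, floor]: project onto (budget, floor) → {(9190, 6)}

{(9190, 6)}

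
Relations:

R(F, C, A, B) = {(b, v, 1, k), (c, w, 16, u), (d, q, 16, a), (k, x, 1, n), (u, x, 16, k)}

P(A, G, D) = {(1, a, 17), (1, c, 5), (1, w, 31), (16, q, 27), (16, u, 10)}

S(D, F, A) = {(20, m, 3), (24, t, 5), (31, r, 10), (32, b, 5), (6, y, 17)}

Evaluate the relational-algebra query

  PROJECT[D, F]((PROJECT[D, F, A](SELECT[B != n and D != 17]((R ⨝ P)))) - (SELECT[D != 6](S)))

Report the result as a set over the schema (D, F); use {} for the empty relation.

{(10, c), (10, d), (10, u), (27, c), (27, d), (27, u), (31, b), (5, b)}

R ⋈ P (natural join on A): {(b, v, 1, k, a, 17), (b, v, 1, k, c, 5), (b, v, 1, k, w, 31), (c, w, 16, u, q, 27), (c, w, 16, u, u, 10), (d, q, 16, a, q, 27), (d, q, 16, a, u, 10), (k, x, 1, n, a, 17), (k, x, 1, n, c, 5), (k, x, 1, n, w, 31), (u, x, 16, k, q, 27), (u, x, 16, k, u, 10)}
Filtering on B != n and D != 17 leaves {(b, v, 1, k, c, 5), (b, v, 1, k, w, 31), (c, w, 16, u, q, 27), (c, w, 16, u, u, 10), (d, q, 16, a, q, 27), (d, q, 16, a, u, 10), (u, x, 16, k, q, 27), (u, x, 16, k, u, 10)}.
Keep only column(s) D, F, A: {(10, c, 16), (10, d, 16), (10, u, 16), (27, c, 16), (27, d, 16), (27, u, 16), (31, b, 1), (5, b, 1)}
Filtering on D != 6 leaves {(20, m, 3), (24, t, 5), (31, r, 10), (32, b, 5)}.
Set difference of the two operands is {(10, c, 16), (10, d, 16), (10, u, 16), (27, c, 16), (27, d, 16), (27, u, 16), (31, b, 1), (5, b, 1)}.
Keep only column(s) D, F: {(10, c), (10, d), (10, u), (27, c), (27, d), (27, u), (31, b), (5, b)}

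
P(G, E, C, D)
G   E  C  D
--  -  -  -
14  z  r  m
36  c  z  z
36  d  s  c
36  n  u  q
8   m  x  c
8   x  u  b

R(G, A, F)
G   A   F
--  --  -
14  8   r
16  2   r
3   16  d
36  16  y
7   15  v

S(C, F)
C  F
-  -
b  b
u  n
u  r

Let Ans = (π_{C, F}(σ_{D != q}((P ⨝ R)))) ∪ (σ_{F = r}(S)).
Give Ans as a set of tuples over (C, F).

P ⋈ R (natural join on G): {(14, z, r, m, 8, r), (36, c, z, z, 16, y), (36, d, s, c, 16, y), (36, n, u, q, 16, y)}
Selection D != q: {(14, z, r, m, 8, r), (36, c, z, z, 16, y), (36, d, s, c, 16, y)}
π[C, F]: project onto (C, F) → {(r, r), (s, y), (z, y)}
Selection F = r: {(u, r)}
Set union of the two operands is {(r, r), (s, y), (u, r), (z, y)}.

{(r, r), (s, y), (u, r), (z, y)}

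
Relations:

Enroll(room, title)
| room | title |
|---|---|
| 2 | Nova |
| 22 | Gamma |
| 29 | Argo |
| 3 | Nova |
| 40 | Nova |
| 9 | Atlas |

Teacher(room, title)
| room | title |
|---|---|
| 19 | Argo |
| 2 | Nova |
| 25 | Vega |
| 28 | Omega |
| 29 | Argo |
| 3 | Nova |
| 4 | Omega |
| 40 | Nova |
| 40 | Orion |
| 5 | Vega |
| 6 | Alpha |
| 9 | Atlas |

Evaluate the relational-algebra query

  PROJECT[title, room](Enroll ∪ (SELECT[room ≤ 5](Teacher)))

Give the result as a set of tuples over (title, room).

{(Argo, 29), (Atlas, 9), (Gamma, 22), (Nova, 2), (Nova, 3), (Nova, 40), (Omega, 4), (Vega, 5)}

Filtering on room ≤ 5 leaves {(2, Nova), (3, Nova), (4, Omega), (5, Vega)}.
Set union of the two operands is {(2, Nova), (22, Gamma), (29, Argo), (3, Nova), (4, Omega), (40, Nova), (5, Vega), (9, Atlas)}.
π[title, room]: project onto (title, room) → {(Argo, 29), (Atlas, 9), (Gamma, 22), (Nova, 2), (Nova, 3), (Nova, 40), (Omega, 4), (Vega, 5)}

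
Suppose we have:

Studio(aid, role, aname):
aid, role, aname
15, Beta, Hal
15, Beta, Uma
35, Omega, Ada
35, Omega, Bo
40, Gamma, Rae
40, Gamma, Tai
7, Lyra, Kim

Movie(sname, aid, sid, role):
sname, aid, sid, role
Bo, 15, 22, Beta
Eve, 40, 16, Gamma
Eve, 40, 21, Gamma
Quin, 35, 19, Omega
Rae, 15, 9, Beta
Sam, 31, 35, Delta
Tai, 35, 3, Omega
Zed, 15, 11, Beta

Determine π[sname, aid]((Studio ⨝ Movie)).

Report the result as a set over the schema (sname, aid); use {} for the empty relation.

{(Bo, 15), (Eve, 40), (Quin, 35), (Rae, 15), (Tai, 35), (Zed, 15)}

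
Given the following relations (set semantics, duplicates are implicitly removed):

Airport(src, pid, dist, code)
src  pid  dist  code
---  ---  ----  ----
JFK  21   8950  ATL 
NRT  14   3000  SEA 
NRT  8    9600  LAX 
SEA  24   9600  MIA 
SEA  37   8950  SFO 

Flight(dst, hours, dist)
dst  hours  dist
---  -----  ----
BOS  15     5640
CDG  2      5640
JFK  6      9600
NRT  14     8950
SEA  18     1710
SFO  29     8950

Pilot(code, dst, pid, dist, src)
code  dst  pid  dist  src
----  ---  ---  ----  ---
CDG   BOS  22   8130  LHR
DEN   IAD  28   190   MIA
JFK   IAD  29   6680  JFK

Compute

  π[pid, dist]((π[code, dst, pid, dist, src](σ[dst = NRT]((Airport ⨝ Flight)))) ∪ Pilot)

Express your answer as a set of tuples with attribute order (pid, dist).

{(21, 8950), (22, 8130), (28, 190), (29, 6680), (37, 8950)}

Airport ⋈ Flight (natural join on dist): {(JFK, 21, 8950, ATL, NRT, 14), (JFK, 21, 8950, ATL, SFO, 29), (NRT, 8, 9600, LAX, JFK, 6), (SEA, 24, 9600, MIA, JFK, 6), (SEA, 37, 8950, SFO, NRT, 14), (SEA, 37, 8950, SFO, SFO, 29)}
Selection dst = NRT: {(JFK, 21, 8950, ATL, NRT, 14), (SEA, 37, 8950, SFO, NRT, 14)}
π_{code, dst, pid, dist, src} gives {(ATL, NRT, 21, 8950, JFK), (SFO, NRT, 37, 8950, SEA)}.
Taking the union: {(ATL, NRT, 21, 8950, JFK), (CDG, BOS, 22, 8130, LHR), (DEN, IAD, 28, 190, MIA), (JFK, IAD, 29, 6680, JFK), (SFO, NRT, 37, 8950, SEA)}
π_{pid, dist} gives {(21, 8950), (22, 8130), (28, 190), (29, 6680), (37, 8950)}.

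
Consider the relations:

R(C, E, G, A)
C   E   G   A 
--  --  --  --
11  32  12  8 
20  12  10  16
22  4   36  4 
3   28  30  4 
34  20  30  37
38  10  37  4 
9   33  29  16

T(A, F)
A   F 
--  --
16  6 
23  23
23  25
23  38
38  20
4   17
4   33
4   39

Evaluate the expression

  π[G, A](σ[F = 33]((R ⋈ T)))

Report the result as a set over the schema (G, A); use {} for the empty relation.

Natural join on A: {(20, 12, 10, 16, 6), (22, 4, 36, 4, 17), (22, 4, 36, 4, 33), (22, 4, 36, 4, 39), (3, 28, 30, 4, 17), (3, 28, 30, 4, 33), (3, 28, 30, 4, 39), (38, 10, 37, 4, 17), (38, 10, 37, 4, 33), (38, 10, 37, 4, 39), (9, 33, 29, 16, 6)}
Selection F = 33: {(22, 4, 36, 4, 33), (3, 28, 30, 4, 33), (38, 10, 37, 4, 33)}
π[G, A]: project onto (G, A) → {(30, 4), (36, 4), (37, 4)}

{(30, 4), (36, 4), (37, 4)}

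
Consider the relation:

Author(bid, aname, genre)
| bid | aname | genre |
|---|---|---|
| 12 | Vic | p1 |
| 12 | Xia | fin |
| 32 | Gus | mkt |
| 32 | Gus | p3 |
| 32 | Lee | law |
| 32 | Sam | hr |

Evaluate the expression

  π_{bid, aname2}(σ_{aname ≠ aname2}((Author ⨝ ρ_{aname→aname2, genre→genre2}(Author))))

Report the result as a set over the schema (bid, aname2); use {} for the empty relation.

{(12, Vic), (12, Xia), (32, Gus), (32, Lee), (32, Sam)}

ρ[aname→aname2, genre→genre2]: schema becomes (bid, aname2, genre2); tuples unchanged.
Natural join on bid: {(12, Vic, p1, Vic, p1), (12, Vic, p1, Xia, fin), (12, Xia, fin, Vic, p1), (12, Xia, fin, Xia, fin), (32, Gus, mkt, Gus, mkt), (32, Gus, mkt, Gus, p3), (32, Gus, mkt, Lee, law), (32, Gus, mkt, Sam, hr), (32, Gus, p3, Gus, mkt), (32, Gus, p3, Gus, p3), (32, Gus, p3, Lee, law), (32, Gus, p3, Sam, hr), (32, Lee, law, Gus, mkt), (32, Lee, law, Gus, p3), (32, Lee, law, Lee, law), (32, Lee, law, Sam, hr), (32, Sam, hr, Gus, mkt), (32, Sam, hr, Gus, p3), (32, Sam, hr, Lee, law), (32, Sam, hr, Sam, hr)}
Filtering on aname ≠ aname2 leaves {(12, Vic, p1, Xia, fin), (12, Xia, fin, Vic, p1), (32, Gus, mkt, Lee, law), (32, Gus, mkt, Sam, hr), (32, Gus, p3, Lee, law), (32, Gus, p3, Sam, hr), (32, Lee, law, Gus, mkt), (32, Lee, law, Gus, p3), (32, Lee, law, Sam, hr), (32, Sam, hr, Gus, mkt), (32, Sam, hr, Gus, p3), (32, Sam, hr, Lee, law)}.
π_{bid, aname2} gives {(12, Vic), (12, Xia), (32, Gus), (32, Lee), (32, Sam)} (7 duplicate(s) eliminated).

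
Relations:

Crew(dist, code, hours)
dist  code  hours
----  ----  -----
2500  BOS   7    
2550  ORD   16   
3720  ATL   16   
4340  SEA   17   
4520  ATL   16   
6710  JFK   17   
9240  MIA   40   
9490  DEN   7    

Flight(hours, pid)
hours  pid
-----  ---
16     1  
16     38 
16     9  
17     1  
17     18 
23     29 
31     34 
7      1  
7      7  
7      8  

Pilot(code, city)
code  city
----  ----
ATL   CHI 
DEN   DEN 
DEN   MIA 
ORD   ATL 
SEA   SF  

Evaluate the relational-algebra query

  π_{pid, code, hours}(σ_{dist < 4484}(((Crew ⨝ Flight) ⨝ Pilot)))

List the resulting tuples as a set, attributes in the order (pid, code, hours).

Natural join on hours: {(2500, BOS, 7, 1), (2500, BOS, 7, 7), (2500, BOS, 7, 8), (2550, ORD, 16, 1), (2550, ORD, 16, 38), (2550, ORD, 16, 9), (3720, ATL, 16, 1), (3720, ATL, 16, 38), (3720, ATL, 16, 9), (4340, SEA, 17, 1), (4340, SEA, 17, 18), (4520, ATL, 16, 1), (4520, ATL, 16, 38), (4520, ATL, 16, 9), (6710, JFK, 17, 1), (6710, JFK, 17, 18), (9490, DEN, 7, 1), (9490, DEN, 7, 7), (9490, DEN, 7, 8)}
Natural join on code: {(2550, ORD, 16, 1, ATL), (2550, ORD, 16, 38, ATL), (2550, ORD, 16, 9, ATL), (3720, ATL, 16, 1, CHI), (3720, ATL, 16, 38, CHI), (3720, ATL, 16, 9, CHI), (4340, SEA, 17, 1, SF), (4340, SEA, 17, 18, SF), (4520, ATL, 16, 1, CHI), (4520, ATL, 16, 38, CHI), (4520, ATL, 16, 9, CHI), (9490, DEN, 7, 1, DEN), (9490, DEN, 7, 1, MIA), (9490, DEN, 7, 7, DEN), (9490, DEN, 7, 7, MIA), (9490, DEN, 7, 8, DEN), (9490, DEN, 7, 8, MIA)}
Apply σ_{dist < 4484}; surviving tuples: {(2550, ORD, 16, 1, ATL), (2550, ORD, 16, 38, ATL), (2550, ORD, 16, 9, ATL), (3720, ATL, 16, 1, CHI), (3720, ATL, 16, 38, CHI), (3720, ATL, 16, 9, CHI), (4340, SEA, 17, 1, SF), (4340, SEA, 17, 18, SF)}
π_{pid, code, hours} gives {(1, ATL, 16), (1, ORD, 16), (1, SEA, 17), (18, SEA, 17), (38, ATL, 16), (38, ORD, 16), (9, ATL, 16), (9, ORD, 16)}.

{(1, ATL, 16), (1, ORD, 16), (1, SEA, 17), (18, SEA, 17), (38, ATL, 16), (38, ORD, 16), (9, ATL, 16), (9, ORD, 16)}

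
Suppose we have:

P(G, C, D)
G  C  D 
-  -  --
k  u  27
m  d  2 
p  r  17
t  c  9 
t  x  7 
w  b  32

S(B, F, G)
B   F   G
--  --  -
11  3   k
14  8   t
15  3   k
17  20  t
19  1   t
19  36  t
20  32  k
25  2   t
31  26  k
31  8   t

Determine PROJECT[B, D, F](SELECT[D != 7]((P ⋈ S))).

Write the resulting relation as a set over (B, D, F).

Natural join on G: {(k, u, 27, 11, 3), (k, u, 27, 15, 3), (k, u, 27, 20, 32), (k, u, 27, 31, 26), (t, c, 9, 14, 8), (t, c, 9, 17, 20), (t, c, 9, 19, 1), (t, c, 9, 19, 36), (t, c, 9, 25, 2), (t, c, 9, 31, 8), (t, x, 7, 14, 8), (t, x, 7, 17, 20), (t, x, 7, 19, 1), (t, x, 7, 19, 36), (t, x, 7, 25, 2), (t, x, 7, 31, 8)}
Selection D != 7: {(k, u, 27, 11, 3), (k, u, 27, 15, 3), (k, u, 27, 20, 32), (k, u, 27, 31, 26), (t, c, 9, 14, 8), (t, c, 9, 17, 20), (t, c, 9, 19, 1), (t, c, 9, 19, 36), (t, c, 9, 25, 2), (t, c, 9, 31, 8)}
Keep only column(s) B, D, F: {(11, 27, 3), (14, 9, 8), (15, 27, 3), (17, 9, 20), (19, 9, 1), (19, 9, 36), (20, 27, 32), (25, 9, 2), (31, 27, 26), (31, 9, 8)}

{(11, 27, 3), (14, 9, 8), (15, 27, 3), (17, 9, 20), (19, 9, 1), (19, 9, 36), (20, 27, 32), (25, 9, 2), (31, 27, 26), (31, 9, 8)}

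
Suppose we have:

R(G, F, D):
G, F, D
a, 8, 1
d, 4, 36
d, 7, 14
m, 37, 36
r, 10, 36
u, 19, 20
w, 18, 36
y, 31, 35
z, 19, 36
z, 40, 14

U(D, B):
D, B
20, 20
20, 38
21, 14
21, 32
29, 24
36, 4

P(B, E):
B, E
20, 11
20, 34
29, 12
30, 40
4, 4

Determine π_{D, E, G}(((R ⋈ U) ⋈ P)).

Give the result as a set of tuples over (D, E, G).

R ⋈ U (natural join on D): {(d, 4, 36, 4), (m, 37, 36, 4), (r, 10, 36, 4), (u, 19, 20, 20), (u, 19, 20, 38), (w, 18, 36, 4), (z, 19, 36, 4)}
(R ⋈ U) ⋈ P (natural join on B): {(d, 4, 36, 4, 4), (m, 37, 36, 4, 4), (r, 10, 36, 4, 4), (u, 19, 20, 20, 11), (u, 19, 20, 20, 34), (w, 18, 36, 4, 4), (z, 19, 36, 4, 4)}
Projecting to D, E, G: {(20, 11, u), (20, 34, u), (36, 4, d), (36, 4, m), (36, 4, r), (36, 4, w), (36, 4, z)}

{(20, 11, u), (20, 34, u), (36, 4, d), (36, 4, m), (36, 4, r), (36, 4, w), (36, 4, z)}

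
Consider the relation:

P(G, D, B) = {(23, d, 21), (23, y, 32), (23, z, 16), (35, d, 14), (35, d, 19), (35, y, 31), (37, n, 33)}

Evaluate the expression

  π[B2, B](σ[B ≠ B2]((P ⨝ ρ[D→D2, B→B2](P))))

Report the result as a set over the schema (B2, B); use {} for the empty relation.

ρ[D→D2, B→B2]: schema becomes (G, D2, B2); tuples unchanged.
Natural join on G: {(23, d, 21, d, 21), (23, d, 21, y, 32), (23, d, 21, z, 16), (23, y, 32, d, 21), (23, y, 32, y, 32), (23, y, 32, z, 16), (23, z, 16, d, 21), (23, z, 16, y, 32), (23, z, 16, z, 16), (35, d, 14, d, 14), (35, d, 14, d, 19), (35, d, 14, y, 31), (35, d, 19, d, 14), (35, d, 19, d, 19), (35, d, 19, y, 31), (35, y, 31, d, 14), (35, y, 31, d, 19), (35, y, 31, y, 31), (37, n, 33, n, 33)}
Apply σ_{B ≠ B2}; surviving tuples: {(23, d, 21, y, 32), (23, d, 21, z, 16), (23, y, 32, d, 21), (23, y, 32, z, 16), (23, z, 16, d, 21), (23, z, 16, y, 32), (35, d, 14, d, 19), (35, d, 14, y, 31), (35, d, 19, d, 14), (35, d, 19, y, 31), (35, y, 31, d, 14), (35, y, 31, d, 19)}
π_{B2, B} gives {(14, 19), (14, 31), (16, 21), (16, 32), (19, 14), (19, 31), (21, 16), (21, 32), (31, 14), (31, 19), (32, 16), (32, 21)}.

{(14, 19), (14, 31), (16, 21), (16, 32), (19, 14), (19, 31), (21, 16), (21, 32), (31, 14), (31, 19), (32, 16), (32, 21)}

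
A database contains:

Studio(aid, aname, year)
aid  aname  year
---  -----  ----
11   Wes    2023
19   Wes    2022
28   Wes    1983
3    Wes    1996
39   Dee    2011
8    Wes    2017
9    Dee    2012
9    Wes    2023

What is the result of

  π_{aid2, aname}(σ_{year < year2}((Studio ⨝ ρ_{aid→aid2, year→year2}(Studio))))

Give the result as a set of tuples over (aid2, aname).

ρ[aid→aid2, year→year2]: schema becomes (aid2, aname, year2); tuples unchanged.
Natural join on aname: {(11, Wes, 2023, 11, 2023), (11, Wes, 2023, 19, 2022), (11, Wes, 2023, 28, 1983), (11, Wes, 2023, 3, 1996), (11, Wes, 2023, 8, 2017), (11, Wes, 2023, 9, 2023), (19, Wes, 2022, 11, 2023), (19, Wes, 2022, 19, 2022), (19, Wes, 2022, 28, 1983), (19, Wes, 2022, 3, 1996), (19, Wes, 2022, 8, 2017), (19, Wes, 2022, 9, 2023), (28, Wes, 1983, 11, 2023), (28, Wes, 1983, 19, 2022), (28, Wes, 1983, 28, 1983), (28, Wes, 1983, 3, 1996), (28, Wes, 1983, 8, 2017), (28, Wes, 1983, 9, 2023), (3, Wes, 1996, 11, 2023), (3, Wes, 1996, 19, 2022), (3, Wes, 1996, 28, 1983), (3, Wes, 1996, 3, 1996), (3, Wes, 1996, 8, 2017), (3, Wes, 1996, 9, 2023), (39, Dee, 2011, 39, 2011), (39, Dee, 2011, 9, 2012), (8, Wes, 2017, 11, 2023), (8, Wes, 2017, 19, 2022), (8, Wes, 2017, 28, 1983), (8, Wes, 2017, 3, 1996), (8, Wes, 2017, 8, 2017), (8, Wes, 2017, 9, 2023), (9, Dee, 2012, 39, 2011), (9, Dee, 2012, 9, 2012), (9, Wes, 2023, 11, 2023), (9, Wes, 2023, 19, 2022), (9, Wes, 2023, 28, 1983), (9, Wes, 2023, 3, 1996), (9, Wes, 2023, 8, 2017), (9, Wes, 2023, 9, 2023)}
Filtering on year < year2 leaves {(19, Wes, 2022, 11, 2023), (19, Wes, 2022, 9, 2023), (28, Wes, 1983, 11, 2023), (28, Wes, 1983, 19, 2022), (28, Wes, 1983, 3, 1996), (28, Wes, 1983, 8, 2017), (28, Wes, 1983, 9, 2023), (3, Wes, 1996, 11, 2023), (3, Wes, 1996, 19, 2022), (3, Wes, 1996, 8, 2017), (3, Wes, 1996, 9, 2023), (39, Dee, 2011, 9, 2012), (8, Wes, 2017, 11, 2023), (8, Wes, 2017, 19, 2022), (8, Wes, 2017, 9, 2023)}.
π[aid2, aname]: project onto (aid2, aname) (9 duplicate(s) eliminated) → {(11, Wes), (19, Wes), (3, Wes), (8, Wes), (9, Dee), (9, Wes)}

{(11, Wes), (19, Wes), (3, Wes), (8, Wes), (9, Dee), (9, Wes)}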